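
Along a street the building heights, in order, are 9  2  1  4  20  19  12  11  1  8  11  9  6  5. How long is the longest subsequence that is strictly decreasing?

7

Negate each value so 'decreasing' becomes 'increasing', then run patience tails on the negated sequence:
-9 → extends → [-9]
-2 → extends → [-9, -2]
-1 → extends → [-9, -2, -1]
-4 → replaces -2 → [-9, -4, -1]
-20 → replaces -9 → [-20, -4, -1]
-19 → replaces -4 → [-20, -19, -1]
-12 → replaces -1 → [-20, -19, -12]
-11 → extends → [-20, -19, -12, -11]
-1 → extends → [-20, -19, -12, -11, -1]
-8 → replaces -1 → [-20, -19, -12, -11, -8]
-11 → already a tail → [-20, -19, -12, -11, -8]
-9 → replaces -8 → [-20, -19, -12, -11, -9]
-6 → extends → [-20, -19, -12, -11, -9, -6]
-5 → extends → [-20, -19, -12, -11, -9, -6, -5]
Seven tails, so the longest strictly decreasing subsequence of the original has length 7.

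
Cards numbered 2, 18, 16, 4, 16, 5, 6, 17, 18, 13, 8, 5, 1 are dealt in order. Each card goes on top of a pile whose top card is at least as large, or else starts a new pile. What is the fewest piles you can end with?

The minimum number of non-increasing subsequences covering a sequence equals the length of its longest strictly increasing subsequence.
LIS length is 6 (e.g. 2, 4, 5, 6, 17, 18), so 6 piles are needed.

6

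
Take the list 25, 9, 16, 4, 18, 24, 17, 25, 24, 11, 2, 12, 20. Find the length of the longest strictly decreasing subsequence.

Negate each value so 'decreasing' becomes 'increasing', then run patience tails on the negated sequence:
-25 → extends → [-25]
-9 → extends → [-25, -9]
-16 → replaces -9 → [-25, -16]
-4 → extends → [-25, -16, -4]
-18 → replaces -16 → [-25, -18, -4]
-24 → replaces -18 → [-25, -24, -4]
-17 → replaces -4 → [-25, -24, -17]
-25 → already a tail → [-25, -24, -17]
-24 → already a tail → [-25, -24, -17]
-11 → extends → [-25, -24, -17, -11]
-2 → extends → [-25, -24, -17, -11, -2]
-12 → replaces -11 → [-25, -24, -17, -12, -2]
-20 → replaces -17 → [-25, -24, -20, -12, -2]
Five tails, so the longest strictly decreasing subsequence of the original has length 5.

5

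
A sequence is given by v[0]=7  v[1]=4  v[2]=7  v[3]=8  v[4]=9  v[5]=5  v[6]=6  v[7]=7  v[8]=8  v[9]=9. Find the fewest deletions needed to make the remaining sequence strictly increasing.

4

Fewest deletions = n − (longest strictly increasing subsequence).
i:     0 1 2 3 4 5 6 7 8 9
v[i]:  7 4 7 8 9 5 6 7 8 9
dp:    1 1 2 3 4 2 3 4 5 6
max dp = 6, so deletions = 10 − 6 = 4.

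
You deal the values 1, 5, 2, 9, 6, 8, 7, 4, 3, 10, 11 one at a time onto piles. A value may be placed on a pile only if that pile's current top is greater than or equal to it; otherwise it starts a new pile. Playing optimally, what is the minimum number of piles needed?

The minimum number of non-increasing subsequences covering a sequence equals the length of its longest strictly increasing subsequence.
LIS length is 6 (e.g. 1, 5, 6, 8, 10, 11), so 6 piles are needed.

6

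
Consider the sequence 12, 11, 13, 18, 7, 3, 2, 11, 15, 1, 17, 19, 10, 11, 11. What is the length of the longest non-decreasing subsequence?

Let dp[i] be the length of the longest such subsequence ending at index i:
i:      1  2  3  4  5  6  7  8  9 10 11 12 13 14 15
a[i]:  12 11 13 18  7  3  2 11 15  1 17 19 10 11 11
dp:     1  1  2  3  1  1  1  2  3  1  4  5  2  3  4
Maximum dp value is 5.

5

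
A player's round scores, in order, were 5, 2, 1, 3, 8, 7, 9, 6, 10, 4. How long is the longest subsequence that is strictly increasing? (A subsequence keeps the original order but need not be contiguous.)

5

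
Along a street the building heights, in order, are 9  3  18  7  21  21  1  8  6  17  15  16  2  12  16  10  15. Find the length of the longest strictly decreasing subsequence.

Let dp[i] be the longest strictly decreasing subsequence ending at i:
i:      1  2  3  4  5  6  7  8  9 10 11 12 13 14 15 16 17
a[i]:   9  3 18  7 21 21  1  8  6 17 15 16  2 12 16 10 15
dp:     1  2  1  2  1  1  3  2  3  2  3  3  4  4  3  5  4
Maximum is 5.

5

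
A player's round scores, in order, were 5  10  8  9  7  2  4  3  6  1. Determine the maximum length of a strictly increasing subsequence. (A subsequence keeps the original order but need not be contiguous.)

Track the smallest tail for each achievable length (strict):
5 → extends → [5]
10 → extends → [5, 10]
8 → replaces 10 → [5, 8]
9 → extends → [5, 8, 9]
7 → replaces 8 → [5, 7, 9]
2 → replaces 5 → [2, 7, 9]
4 → replaces 7 → [2, 4, 9]
3 → replaces 4 → [2, 3, 9]
6 → replaces 9 → [2, 3, 6]
1 → replaces 2 → [1, 3, 6]
Three tails, so the longest strictly increasing subsequence has length 3 (e.g. 5, 8, 9).

3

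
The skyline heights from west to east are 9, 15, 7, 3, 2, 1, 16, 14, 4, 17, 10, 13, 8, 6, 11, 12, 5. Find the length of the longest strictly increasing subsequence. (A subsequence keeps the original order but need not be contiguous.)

Track the smallest tail for each achievable length (strict):
9 → extends → [9]
15 → extends → [9, 15]
7 → replaces 9 → [7, 15]
3 → replaces 7 → [3, 15]
2 → replaces 3 → [2, 15]
1 → replaces 2 → [1, 15]
16 → extends → [1, 15, 16]
14 → replaces 15 → [1, 14, 16]
4 → replaces 14 → [1, 4, 16]
17 → extends → [1, 4, 16, 17]
10 → replaces 16 → [1, 4, 10, 17]
13 → replaces 17 → [1, 4, 10, 13]
8 → replaces 10 → [1, 4, 8, 13]
6 → replaces 8 → [1, 4, 6, 13]
11 → replaces 13 → [1, 4, 6, 11]
12 → extends → [1, 4, 6, 11, 12]
5 → replaces 6 → [1, 4, 5, 11, 12]
Five tails, so the longest strictly increasing subsequence has length 5 (e.g. 3, 4, 10, 11, 12).

5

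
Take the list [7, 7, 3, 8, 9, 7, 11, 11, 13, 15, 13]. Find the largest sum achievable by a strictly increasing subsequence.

Let S[i] be the best sum of a strictly increasing subsequence ending at i:
i:      1  2  3  4  5  6  7  8  9 10 11
a[i]:   7  7  3  8  9  7 11 11 13 15 13
S:      7  7  3 15 24 10 35 35 48 63 48
Maximum is 63 (e.g. 7 + 8 + 9 + 11 + 13 + 15).

63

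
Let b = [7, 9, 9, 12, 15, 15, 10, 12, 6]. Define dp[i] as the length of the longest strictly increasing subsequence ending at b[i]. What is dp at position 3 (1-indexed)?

dp[i] = 1 + max{dp[j] : j<i, b[j]<b[i]} (or 1 if no such j):
i:      1  2  3  4  5  6  7  8  9
b[i]:   7  9  9 12 15 15 10 12  6
dp:     1  2  2  3  4  4  3  4  1
At index 3 the value is 2.

2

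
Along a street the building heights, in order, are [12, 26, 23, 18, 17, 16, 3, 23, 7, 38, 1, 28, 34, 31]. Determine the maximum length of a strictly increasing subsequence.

5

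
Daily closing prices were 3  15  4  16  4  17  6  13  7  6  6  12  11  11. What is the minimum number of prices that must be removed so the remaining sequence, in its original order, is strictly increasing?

9

Fewest deletions = n − (longest strictly increasing subsequence).
Patience tails:
3 → extends → [3]
15 → extends → [3, 15]
4 → replaces 15 → [3, 4]
16 → extends → [3, 4, 16]
4 → already a tail → [3, 4, 16]
17 → extends → [3, 4, 16, 17]
6 → replaces 16 → [3, 4, 6, 17]
13 → replaces 17 → [3, 4, 6, 13]
7 → replaces 13 → [3, 4, 6, 7]
6 → already a tail → [3, 4, 6, 7]
6 → already a tail → [3, 4, 6, 7]
12 → extends → [3, 4, 6, 7, 12]
11 → replaces 12 → [3, 4, 6, 7, 11]
11 → already a tail → [3, 4, 6, 7, 11]
Longest strictly increasing subsequence has length 5, so deletions = 14 − 5 = 9.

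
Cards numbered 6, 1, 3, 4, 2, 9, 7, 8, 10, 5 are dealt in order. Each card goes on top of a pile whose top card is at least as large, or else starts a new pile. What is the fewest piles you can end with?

The minimum number of non-increasing subsequences covering a sequence equals the length of its longest strictly increasing subsequence.
LIS length is 6 (e.g. 1, 3, 4, 7, 8, 10), so 6 piles are needed.

6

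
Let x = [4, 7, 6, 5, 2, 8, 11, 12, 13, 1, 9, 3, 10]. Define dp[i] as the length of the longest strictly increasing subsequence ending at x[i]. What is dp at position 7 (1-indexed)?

dp[i] = 1 + max{dp[j] : j<i, x[j]<x[i]} (or 1 if no such j):
i:      1  2  3  4  5  6  7  8  9 10 11 12 13
x[i]:   4  7  6  5  2  8 11 12 13  1  9  3 10
dp:     1  2  2  2  1  3  4  5  6  1  4  2  5
At index 7 the value is 4.

4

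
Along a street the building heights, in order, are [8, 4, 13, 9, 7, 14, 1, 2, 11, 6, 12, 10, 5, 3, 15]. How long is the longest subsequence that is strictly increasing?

Track the smallest tail for each achievable length (strict):
8 → extends → [8]
4 → replaces 8 → [4]
13 → extends → [4, 13]
9 → replaces 13 → [4, 9]
7 → replaces 9 → [4, 7]
14 → extends → [4, 7, 14]
1 → replaces 4 → [1, 7, 14]
2 → replaces 7 → [1, 2, 14]
11 → replaces 14 → [1, 2, 11]
6 → replaces 11 → [1, 2, 6]
12 → extends → [1, 2, 6, 12]
10 → replaces 12 → [1, 2, 6, 10]
5 → replaces 6 → [1, 2, 5, 10]
3 → replaces 5 → [1, 2, 3, 10]
15 → extends → [1, 2, 3, 10, 15]
Five tails, so the longest strictly increasing subsequence has length 5 (e.g. 8, 9, 11, 12, 15).

5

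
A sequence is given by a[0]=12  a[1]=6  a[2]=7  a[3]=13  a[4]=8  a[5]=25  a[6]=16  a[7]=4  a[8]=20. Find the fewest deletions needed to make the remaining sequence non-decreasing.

Fewest deletions = n − (longest non-decreasing subsequence).
i:      0  1  2  3  4  5  6  7  8
a[i]:  12  6  7 13  8 25 16  4 20
dp:     1  1  2  3  3  4  4  1  5
max dp = 5, so deletions = 9 − 5 = 4.

4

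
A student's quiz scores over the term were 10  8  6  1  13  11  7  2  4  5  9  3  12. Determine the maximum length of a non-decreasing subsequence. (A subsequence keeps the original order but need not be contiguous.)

6

Track the smallest tail for each achievable length (allowing ties):
10 → extends → [10]
8 → replaces 10 → [8]
6 → replaces 8 → [6]
1 → replaces 6 → [1]
13 → extends → [1, 13]
11 → replaces 13 → [1, 11]
7 → replaces 11 → [1, 7]
2 → replaces 7 → [1, 2]
4 → extends → [1, 2, 4]
5 → extends → [1, 2, 4, 5]
9 → extends → [1, 2, 4, 5, 9]
3 → replaces 4 → [1, 2, 3, 5, 9]
12 → extends → [1, 2, 3, 5, 9, 12]
Six tails, so the longest non-decreasing subsequence has length 6 (e.g. 1, 2, 4, 5, 9, 12).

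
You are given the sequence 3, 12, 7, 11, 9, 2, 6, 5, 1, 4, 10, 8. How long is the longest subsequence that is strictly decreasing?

6

Negate each value so 'decreasing' becomes 'increasing', then run patience tails on the negated sequence:
-3 → extends → [-3]
-12 → replaces -3 → [-12]
-7 → extends → [-12, -7]
-11 → replaces -7 → [-12, -11]
-9 → extends → [-12, -11, -9]
-2 → extends → [-12, -11, -9, -2]
-6 → replaces -2 → [-12, -11, -9, -6]
-5 → extends → [-12, -11, -9, -6, -5]
-1 → extends → [-12, -11, -9, -6, -5, -1]
-4 → replaces -1 → [-12, -11, -9, -6, -5, -4]
-10 → replaces -9 → [-12, -11, -10, -6, -5, -4]
-8 → replaces -6 → [-12, -11, -10, -8, -5, -4]
Six tails, so the longest strictly decreasing subsequence of the original has length 6.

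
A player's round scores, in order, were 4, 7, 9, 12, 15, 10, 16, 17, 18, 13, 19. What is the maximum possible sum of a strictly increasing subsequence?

117

Let S[i] be the best sum of a strictly increasing subsequence ending at i:
i:       1   2   3   4   5   6   7   8   9  10  11
a[i]:    4   7   9  12  15  10  16  17  18  13  19
S:       4  11  20  32  47  30  63  80  98  45 117
Maximum is 117 (e.g. 4 + 7 + 9 + 12 + 15 + 16 + 17 + 18 + 19).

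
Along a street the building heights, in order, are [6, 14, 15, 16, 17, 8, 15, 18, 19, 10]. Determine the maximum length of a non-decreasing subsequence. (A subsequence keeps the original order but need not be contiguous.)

7

Let dp[i] be the length of the longest such subsequence ending at index i:
i:      1  2  3  4  5  6  7  8  9 10
a[i]:   6 14 15 16 17  8 15 18 19 10
dp:     1  2  3  4  5  2  4  6  7  3
Maximum dp value is 7.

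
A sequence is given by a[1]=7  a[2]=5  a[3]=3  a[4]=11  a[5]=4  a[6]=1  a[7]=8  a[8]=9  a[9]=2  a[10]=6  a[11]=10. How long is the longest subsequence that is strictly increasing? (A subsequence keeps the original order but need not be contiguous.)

5

Track the smallest tail for each achievable length (strict):
7 → extends → [7]
5 → replaces 7 → [5]
3 → replaces 5 → [3]
11 → extends → [3, 11]
4 → replaces 11 → [3, 4]
1 → replaces 3 → [1, 4]
8 → extends → [1, 4, 8]
9 → extends → [1, 4, 8, 9]
2 → replaces 4 → [1, 2, 8, 9]
6 → replaces 8 → [1, 2, 6, 9]
10 → extends → [1, 2, 6, 9, 10]
Five tails, so the longest strictly increasing subsequence has length 5 (e.g. 3, 4, 8, 9, 10).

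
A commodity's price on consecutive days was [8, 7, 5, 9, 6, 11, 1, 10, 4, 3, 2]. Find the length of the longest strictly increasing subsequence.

3

Track the smallest tail for each achievable length (strict):
8 → extends → [8]
7 → replaces 8 → [7]
5 → replaces 7 → [5]
9 → extends → [5, 9]
6 → replaces 9 → [5, 6]
11 → extends → [5, 6, 11]
1 → replaces 5 → [1, 6, 11]
10 → replaces 11 → [1, 6, 10]
4 → replaces 6 → [1, 4, 10]
3 → replaces 4 → [1, 3, 10]
2 → replaces 3 → [1, 2, 10]
Three tails, so the longest strictly increasing subsequence has length 3 (e.g. 8, 9, 11).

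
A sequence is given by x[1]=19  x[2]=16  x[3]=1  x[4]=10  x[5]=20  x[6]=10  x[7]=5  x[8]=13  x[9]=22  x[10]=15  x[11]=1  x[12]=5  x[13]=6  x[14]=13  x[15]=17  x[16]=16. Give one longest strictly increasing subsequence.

Patience tails give the LIS length; then backtrack through the dp parents:
19 → extends → [19]
16 → replaces 19 → [16]
1 → replaces 16 → [1]
10 → extends → [1, 10]
20 → extends → [1, 10, 20]
10 → already a tail → [1, 10, 20]
5 → replaces 10 → [1, 5, 20]
13 → replaces 20 → [1, 5, 13]
22 → extends → [1, 5, 13, 22]
15 → replaces 22 → [1, 5, 13, 15]
1 → already a tail → [1, 5, 13, 15]
5 → already a tail → [1, 5, 13, 15]
6 → replaces 13 → [1, 5, 6, 15]
13 → replaces 15 → [1, 5, 6, 13]
17 → extends → [1, 5, 6, 13, 17]
16 → replaces 17 → [1, 5, 6, 13, 16]
Length 5; one witness is 1, 10, 13, 15, 17.

1, 10, 13, 15, 17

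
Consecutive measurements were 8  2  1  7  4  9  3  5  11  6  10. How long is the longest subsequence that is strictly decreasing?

Negate each value so 'decreasing' becomes 'increasing', then run patience tails on the negated sequence:
-8 → extends → [-8]
-2 → extends → [-8, -2]
-1 → extends → [-8, -2, -1]
-7 → replaces -2 → [-8, -7, -1]
-4 → replaces -1 → [-8, -7, -4]
-9 → replaces -8 → [-9, -7, -4]
-3 → extends → [-9, -7, -4, -3]
-5 → replaces -4 → [-9, -7, -5, -3]
-11 → replaces -9 → [-11, -7, -5, -3]
-6 → replaces -5 → [-11, -7, -6, -3]
-10 → replaces -7 → [-11, -10, -6, -3]
Four tails, so the longest strictly decreasing subsequence of the original has length 4.

4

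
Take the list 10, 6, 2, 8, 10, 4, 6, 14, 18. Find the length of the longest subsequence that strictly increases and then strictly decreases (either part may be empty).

inc[i] = longest strictly increasing subsequence ending at i; dec[i] = longest strictly decreasing subsequence starting at i:
i:      1  2  3  4  5  6  7  8  9
a[i]:  10  6  2  8 10  4  6 14 18
inc:    1  1  1  2  3  2  3  4  5
dec:    3  2  1  2  2  1  1  1  1
Best peak at i=9 (value 18): inc=5, dec=1, length 5+1−1 = 5.

5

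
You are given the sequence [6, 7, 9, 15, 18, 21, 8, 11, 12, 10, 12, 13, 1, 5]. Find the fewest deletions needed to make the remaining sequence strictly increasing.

8

Fewest deletions = n − (longest strictly increasing subsequence).
Patience tails:
6 → extends → [6]
7 → extends → [6, 7]
9 → extends → [6, 7, 9]
15 → extends → [6, 7, 9, 15]
18 → extends → [6, 7, 9, 15, 18]
21 → extends → [6, 7, 9, 15, 18, 21]
8 → replaces 9 → [6, 7, 8, 15, 18, 21]
11 → replaces 15 → [6, 7, 8, 11, 18, 21]
12 → replaces 18 → [6, 7, 8, 11, 12, 21]
10 → replaces 11 → [6, 7, 8, 10, 12, 21]
12 → already a tail → [6, 7, 8, 10, 12, 21]
13 → replaces 21 → [6, 7, 8, 10, 12, 13]
1 → replaces 6 → [1, 7, 8, 10, 12, 13]
5 → replaces 7 → [1, 5, 8, 10, 12, 13]
Longest strictly increasing subsequence has length 6, so deletions = 14 − 6 = 8.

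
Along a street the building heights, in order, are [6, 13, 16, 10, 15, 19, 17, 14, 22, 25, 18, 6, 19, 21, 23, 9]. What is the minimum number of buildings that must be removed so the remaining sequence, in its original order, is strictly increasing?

Fewest deletions = n − (longest strictly increasing subsequence).
i:      1  2  3  4  5  6  7  8  9 10 11 12 13 14 15 16
a[i]:   6 13 16 10 15 19 17 14 22 25 18  6 19 21 23  9
dp:     1  2  3  2  3  4  4  3  5  6  5  1  6  7  8  2
max dp = 8, so deletions = 16 − 8 = 8.

8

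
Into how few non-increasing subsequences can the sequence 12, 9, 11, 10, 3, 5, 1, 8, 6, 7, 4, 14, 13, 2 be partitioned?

5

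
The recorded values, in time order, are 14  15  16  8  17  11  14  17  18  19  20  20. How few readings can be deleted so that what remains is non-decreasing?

Fewest deletions = n − (longest non-decreasing subsequence).
i:      1  2  3  4  5  6  7  8  9 10 11 12
a[i]:  14 15 16  8 17 11 14 17 18 19 20 20
dp:     1  2  3  1  4  2  3  5  6  7  8  9
max dp = 9, so deletions = 12 − 9 = 3.

3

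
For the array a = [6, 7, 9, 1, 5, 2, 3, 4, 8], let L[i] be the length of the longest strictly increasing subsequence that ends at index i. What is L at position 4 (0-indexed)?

dp[i] = 1 + max{dp[j] : j<i, a[j]<a[i]} (or 1 if no such j):
i:     0 1 2 3 4 5 6 7 8
a[i]:  6 7 9 1 5 2 3 4 8
dp:    1 2 3 1 2 2 3 4 5
At index 4 the value is 2.

2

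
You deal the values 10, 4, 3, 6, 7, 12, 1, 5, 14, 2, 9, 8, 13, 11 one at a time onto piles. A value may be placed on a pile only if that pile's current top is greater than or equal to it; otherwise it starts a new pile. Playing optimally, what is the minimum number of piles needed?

Place each on the leftmost legal pile:
10 → new pile 1 (tops now [10])
4 → pile 1 (tops now [4])
3 → pile 1 (tops now [3])
6 → new pile 2 (tops now [3, 6])
7 → new pile 3 (tops now [3, 6, 7])
12 → new pile 4 (tops now [3, 6, 7, 12])
1 → pile 1 (tops now [1, 6, 7, 12])
5 → pile 2 (tops now [1, 5, 7, 12])
14 → new pile 5 (tops now [1, 5, 7, 12, 14])
2 → pile 2 (tops now [1, 2, 7, 12, 14])
9 → pile 4 (tops now [1, 2, 7, 9, 14])
8 → pile 4 (tops now [1, 2, 7, 8, 14])
13 → pile 5 (tops now [1, 2, 7, 8, 13])
11 → pile 5 (tops now [1, 2, 7, 8, 11])
Five piles.

5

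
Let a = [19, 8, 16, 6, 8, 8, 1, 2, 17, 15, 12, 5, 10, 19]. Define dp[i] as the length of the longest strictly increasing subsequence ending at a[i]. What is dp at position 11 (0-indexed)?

dp[i] = 1 + max{dp[j] : j<i, a[j]<a[i]} (or 1 if no such j):
i:      0  1  2  3  4  5  6  7  8  9 10 11 12 13
a[i]:  19  8 16  6  8  8  1  2 17 15 12  5 10 19
dp:     1  1  2  1  2  2  1  2  3  3  3  3  4  5
At index 11 the value is 3.

3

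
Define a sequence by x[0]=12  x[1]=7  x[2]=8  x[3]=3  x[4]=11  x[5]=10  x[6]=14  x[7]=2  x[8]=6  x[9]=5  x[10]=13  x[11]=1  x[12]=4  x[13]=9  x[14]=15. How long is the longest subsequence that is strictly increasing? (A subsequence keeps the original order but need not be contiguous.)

5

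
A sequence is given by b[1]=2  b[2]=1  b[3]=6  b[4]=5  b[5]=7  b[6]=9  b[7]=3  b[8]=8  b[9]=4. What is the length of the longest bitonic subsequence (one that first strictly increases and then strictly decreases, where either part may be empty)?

inc[i] = longest strictly increasing subsequence ending at i; dec[i] = longest strictly decreasing subsequence starting at i:
i:     1 2 3 4 5 6 7 8 9
b[i]:  2 1 6 5 7 9 3 8 4
inc:   1 1 2 2 3 4 2 4 3
dec:   2 1 3 2 2 3 1 2 1
Best peak at i=6 (value 9): inc=4, dec=3, length 4+3−1 = 6.

6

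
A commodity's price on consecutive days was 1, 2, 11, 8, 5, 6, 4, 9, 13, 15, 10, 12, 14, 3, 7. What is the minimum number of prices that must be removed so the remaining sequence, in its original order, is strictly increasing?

Fewest deletions = n − (longest strictly increasing subsequence).
i:      1  2  3  4  5  6  7  8  9 10 11 12 13 14 15
a[i]:   1  2 11  8  5  6  4  9 13 15 10 12 14  3  7
dp:     1  2  3  3  3  4  3  5  6  7  6  7  8  3  5
max dp = 8, so deletions = 15 − 8 = 7.

7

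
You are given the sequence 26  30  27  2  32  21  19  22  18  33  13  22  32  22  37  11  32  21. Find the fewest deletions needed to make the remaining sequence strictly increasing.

Fewest deletions = n − (longest strictly increasing subsequence).
i:      1  2  3  4  5  6  7  8  9 10 11 12 13 14 15 16 17 18
a[i]:  26 30 27  2 32 21 19 22 18 33 13 22 32 22 37 11 32 21
dp:     1  2  2  1  3  2  2  3  2  4  2  3  4  3  5  2  4  3
max dp = 5, so deletions = 18 − 5 = 13.

13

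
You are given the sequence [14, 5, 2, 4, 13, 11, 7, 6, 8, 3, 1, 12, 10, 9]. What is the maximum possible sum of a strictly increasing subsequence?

33

Let S[i] be the best sum of a strictly increasing subsequence ending at i:
i:      1  2  3  4  5  6  7  8  9 10 11 12 13 14
a[i]:  14  5  2  4 13 11  7  6  8  3  1 12 10  9
S:     14  5  2  6 19 17 13 12 21  5  1 33 31 30
Maximum is 33 (e.g. 2 + 4 + 7 + 8 + 12).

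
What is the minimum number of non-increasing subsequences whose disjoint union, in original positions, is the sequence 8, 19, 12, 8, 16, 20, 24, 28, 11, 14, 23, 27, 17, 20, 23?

6

The minimum number of non-increasing subsequences covering a sequence equals the length of its longest strictly increasing subsequence.
LIS length is 6 (e.g. 8, 12, 16, 20, 24, 28), so 6 piles are needed.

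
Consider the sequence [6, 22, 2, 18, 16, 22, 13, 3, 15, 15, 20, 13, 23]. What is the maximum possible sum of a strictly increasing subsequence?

Let S[i] be the best sum of a strictly increasing subsequence ending at i:
i:      1  2  3  4  5  6  7  8  9 10 11 12 13
a[i]:   6 22  2 18 16 22 13  3 15 15 20 13 23
S:      6 28  2 24 22 46 19  5 34 34 54 19 77
Maximum is 77 (e.g. 6 + 13 + 15 + 20 + 23).

77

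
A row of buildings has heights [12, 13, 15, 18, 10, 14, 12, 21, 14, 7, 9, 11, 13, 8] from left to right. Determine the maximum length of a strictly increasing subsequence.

5

Track the smallest tail for each achievable length (strict):
12 → extends → [12]
13 → extends → [12, 13]
15 → extends → [12, 13, 15]
18 → extends → [12, 13, 15, 18]
10 → replaces 12 → [10, 13, 15, 18]
14 → replaces 15 → [10, 13, 14, 18]
12 → replaces 13 → [10, 12, 14, 18]
21 → extends → [10, 12, 14, 18, 21]
14 → already a tail → [10, 12, 14, 18, 21]
7 → replaces 10 → [7, 12, 14, 18, 21]
9 → replaces 12 → [7, 9, 14, 18, 21]
11 → replaces 14 → [7, 9, 11, 18, 21]
13 → replaces 18 → [7, 9, 11, 13, 21]
8 → replaces 9 → [7, 8, 11, 13, 21]
Five tails, so the longest strictly increasing subsequence has length 5 (e.g. 12, 13, 15, 18, 21).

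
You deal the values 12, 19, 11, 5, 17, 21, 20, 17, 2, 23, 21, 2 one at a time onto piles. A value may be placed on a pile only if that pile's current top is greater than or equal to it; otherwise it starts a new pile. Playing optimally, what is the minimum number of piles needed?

4

The minimum number of non-increasing subsequences covering a sequence equals the length of its longest strictly increasing subsequence.
LIS length is 4 (e.g. 12, 19, 21, 23), so 4 piles are needed.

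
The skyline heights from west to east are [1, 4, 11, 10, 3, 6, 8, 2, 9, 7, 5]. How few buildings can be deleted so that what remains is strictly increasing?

6

Fewest deletions = n − (longest strictly increasing subsequence).
Patience tails:
1 → extends → [1]
4 → extends → [1, 4]
11 → extends → [1, 4, 11]
10 → replaces 11 → [1, 4, 10]
3 → replaces 4 → [1, 3, 10]
6 → replaces 10 → [1, 3, 6]
8 → extends → [1, 3, 6, 8]
2 → replaces 3 → [1, 2, 6, 8]
9 → extends → [1, 2, 6, 8, 9]
7 → replaces 8 → [1, 2, 6, 7, 9]
5 → replaces 6 → [1, 2, 5, 7, 9]
Longest strictly increasing subsequence has length 5, so deletions = 11 − 5 = 6.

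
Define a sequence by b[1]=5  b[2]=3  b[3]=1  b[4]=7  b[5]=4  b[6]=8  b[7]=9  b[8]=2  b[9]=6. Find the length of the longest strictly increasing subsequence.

4

Let dp[i] be the length of the longest such subsequence ending at index i:
i:     1 2 3 4 5 6 7 8 9
b[i]:  5 3 1 7 4 8 9 2 6
dp:    1 1 1 2 2 3 4 2 3
Maximum dp value is 4.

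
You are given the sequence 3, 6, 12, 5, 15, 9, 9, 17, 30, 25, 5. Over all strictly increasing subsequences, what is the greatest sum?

Let S[i] be the best sum of a strictly increasing subsequence ending at i:
i:      1  2  3  4  5  6  7  8  9 10 11
a[i]:   3  6 12  5 15  9  9 17 30 25  5
S:      3  9 21  8 36 18 18 53 83 78  8
Maximum is 83 (e.g. 3 + 6 + 12 + 15 + 17 + 30).

83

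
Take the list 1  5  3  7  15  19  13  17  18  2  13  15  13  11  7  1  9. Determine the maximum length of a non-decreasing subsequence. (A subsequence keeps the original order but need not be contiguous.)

6

Let dp[i] be the length of the longest such subsequence ending at index i:
i:      1  2  3  4  5  6  7  8  9 10 11 12 13 14 15 16 17
a[i]:   1  5  3  7 15 19 13 17 18  2 13 15 13 11  7  1  9
dp:     1  2  2  3  4  5  4  5  6  2  5  6  6  4  4  2  5
Maximum dp value is 6.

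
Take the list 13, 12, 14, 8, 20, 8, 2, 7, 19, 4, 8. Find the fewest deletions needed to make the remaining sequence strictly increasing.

8

Fewest deletions = n − (longest strictly increasing subsequence).
i:      1  2  3  4  5  6  7  8  9 10 11
a[i]:  13 12 14  8 20  8  2  7 19  4  8
dp:     1  1  2  1  3  1  1  2  3  2  3
max dp = 3, so deletions = 11 − 3 = 8.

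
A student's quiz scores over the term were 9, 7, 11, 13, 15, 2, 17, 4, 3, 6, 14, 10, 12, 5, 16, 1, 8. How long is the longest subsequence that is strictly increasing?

6

Track the smallest tail for each achievable length (strict):
9 → extends → [9]
7 → replaces 9 → [7]
11 → extends → [7, 11]
13 → extends → [7, 11, 13]
15 → extends → [7, 11, 13, 15]
2 → replaces 7 → [2, 11, 13, 15]
17 → extends → [2, 11, 13, 15, 17]
4 → replaces 11 → [2, 4, 13, 15, 17]
3 → replaces 4 → [2, 3, 13, 15, 17]
6 → replaces 13 → [2, 3, 6, 15, 17]
14 → replaces 15 → [2, 3, 6, 14, 17]
10 → replaces 14 → [2, 3, 6, 10, 17]
12 → replaces 17 → [2, 3, 6, 10, 12]
5 → replaces 6 → [2, 3, 5, 10, 12]
16 → extends → [2, 3, 5, 10, 12, 16]
1 → replaces 2 → [1, 3, 5, 10, 12, 16]
8 → replaces 10 → [1, 3, 5, 8, 12, 16]
Six tails, so the longest strictly increasing subsequence has length 6 (e.g. 2, 4, 6, 10, 12, 16).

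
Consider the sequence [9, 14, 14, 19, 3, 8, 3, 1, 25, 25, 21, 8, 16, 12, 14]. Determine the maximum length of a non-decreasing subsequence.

Track the smallest tail for each achievable length (allowing ties):
9 → extends → [9]
14 → extends → [9, 14]
14 → extends → [9, 14, 14]
19 → extends → [9, 14, 14, 19]
3 → replaces 9 → [3, 14, 14, 19]
8 → replaces 14 → [3, 8, 14, 19]
3 → replaces 8 → [3, 3, 14, 19]
1 → replaces 3 → [1, 3, 14, 19]
25 → extends → [1, 3, 14, 19, 25]
25 → extends → [1, 3, 14, 19, 25, 25]
21 → replaces 25 → [1, 3, 14, 19, 21, 25]
8 → replaces 14 → [1, 3, 8, 19, 21, 25]
16 → replaces 19 → [1, 3, 8, 16, 21, 25]
12 → replaces 16 → [1, 3, 8, 12, 21, 25]
14 → replaces 21 → [1, 3, 8, 12, 14, 25]
Six tails, so the longest non-decreasing subsequence has length 6 (e.g. 9, 14, 14, 19, 25, 25).

6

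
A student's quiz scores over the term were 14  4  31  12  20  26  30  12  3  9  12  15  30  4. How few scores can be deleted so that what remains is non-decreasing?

8

Fewest deletions = n − (longest non-decreasing subsequence).
Patience tails:
14 → extends → [14]
4 → replaces 14 → [4]
31 → extends → [4, 31]
12 → replaces 31 → [4, 12]
20 → extends → [4, 12, 20]
26 → extends → [4, 12, 20, 26]
30 → extends → [4, 12, 20, 26, 30]
12 → replaces 20 → [4, 12, 12, 26, 30]
3 → replaces 4 → [3, 12, 12, 26, 30]
9 → replaces 12 → [3, 9, 12, 26, 30]
12 → replaces 26 → [3, 9, 12, 12, 30]
15 → replaces 30 → [3, 9, 12, 12, 15]
30 → extends → [3, 9, 12, 12, 15, 30]
4 → replaces 9 → [3, 4, 12, 12, 15, 30]
Longest non-decreasing subsequence has length 6, so deletions = 14 − 6 = 8.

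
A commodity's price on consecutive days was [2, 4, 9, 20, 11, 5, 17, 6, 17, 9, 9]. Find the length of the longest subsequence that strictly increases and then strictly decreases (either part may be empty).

inc[i] = longest strictly increasing subsequence ending at i; dec[i] = longest strictly decreasing subsequence starting at i:
i:      1  2  3  4  5  6  7  8  9 10 11
a[i]:   2  4  9 20 11  5 17  6 17  9  9
inc:    1  2  3  4  4  3  5  4  5  5  5
dec:    1  1  2  3  2  1  2  1  2  1  1
Best peak at i=4 (value 20): inc=4, dec=3, length 4+3−1 = 6.

6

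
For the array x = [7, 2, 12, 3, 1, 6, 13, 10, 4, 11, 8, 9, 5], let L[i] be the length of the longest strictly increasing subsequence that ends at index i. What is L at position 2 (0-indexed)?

dp[i] = 1 + max{dp[j] : j<i, x[j]<x[i]} (or 1 if no such j):
i:      0  1  2  3  4  5  6  7  8  9 10 11 12
x[i]:   7  2 12  3  1  6 13 10  4 11  8  9  5
dp:     1  1  2  2  1  3  4  4  3  5  4  5  4
At index 2 the value is 2.

2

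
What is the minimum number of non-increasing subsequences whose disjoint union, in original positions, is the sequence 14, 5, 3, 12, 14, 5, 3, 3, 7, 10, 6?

Place each on the leftmost legal pile:
14 → new pile 1 (tops now [14])
5 → pile 1 (tops now [5])
3 → pile 1 (tops now [3])
12 → new pile 2 (tops now [3, 12])
14 → new pile 3 (tops now [3, 12, 14])
5 → pile 2 (tops now [3, 5, 14])
3 → pile 1 (tops now [3, 5, 14])
3 → pile 1 (tops now [3, 5, 14])
7 → pile 3 (tops now [3, 5, 7])
10 → new pile 4 (tops now [3, 5, 7, 10])
6 → pile 3 (tops now [3, 5, 6, 10])
Four piles.

4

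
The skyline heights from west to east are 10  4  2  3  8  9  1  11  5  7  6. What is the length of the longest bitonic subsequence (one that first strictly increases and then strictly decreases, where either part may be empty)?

inc[i] = longest strictly increasing subsequence ending at i; dec[i] = longest strictly decreasing subsequence starting at i:
i:      1  2  3  4  5  6  7  8  9 10 11
a[i]:  10  4  2  3  8  9  1 11  5  7  6
inc:    1  1  1  2  3  4  1  5  3  4  4
dec:    4  3  2  2  3  3  1  3  1  2  1
Best peak at i=8 (value 11): inc=5, dec=3, length 5+3−1 = 7.

7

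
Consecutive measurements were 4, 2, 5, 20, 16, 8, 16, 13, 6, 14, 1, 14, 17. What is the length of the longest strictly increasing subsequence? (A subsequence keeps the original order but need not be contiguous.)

Track the smallest tail for each achievable length (strict):
4 → extends → [4]
2 → replaces 4 → [2]
5 → extends → [2, 5]
20 → extends → [2, 5, 20]
16 → replaces 20 → [2, 5, 16]
8 → replaces 16 → [2, 5, 8]
16 → extends → [2, 5, 8, 16]
13 → replaces 16 → [2, 5, 8, 13]
6 → replaces 8 → [2, 5, 6, 13]
14 → extends → [2, 5, 6, 13, 14]
1 → replaces 2 → [1, 5, 6, 13, 14]
14 → already a tail → [1, 5, 6, 13, 14]
17 → extends → [1, 5, 6, 13, 14, 17]
Six tails, so the longest strictly increasing subsequence has length 6 (e.g. 4, 5, 8, 13, 14, 17).

6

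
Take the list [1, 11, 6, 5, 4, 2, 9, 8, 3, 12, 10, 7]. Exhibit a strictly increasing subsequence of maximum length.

1, 6, 9, 12

Patience tails give the LIS length; then backtrack through the dp parents:
1 → extends → [1]
11 → extends → [1, 11]
6 → replaces 11 → [1, 6]
5 → replaces 6 → [1, 5]
4 → replaces 5 → [1, 4]
2 → replaces 4 → [1, 2]
9 → extends → [1, 2, 9]
8 → replaces 9 → [1, 2, 8]
3 → replaces 8 → [1, 2, 3]
12 → extends → [1, 2, 3, 12]
10 → replaces 12 → [1, 2, 3, 10]
7 → replaces 10 → [1, 2, 3, 7]
Length 4; one witness is 1, 6, 9, 12.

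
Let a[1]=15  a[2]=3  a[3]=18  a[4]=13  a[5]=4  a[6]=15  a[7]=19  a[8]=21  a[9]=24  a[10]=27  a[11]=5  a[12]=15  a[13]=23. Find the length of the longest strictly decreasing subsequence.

3

Negate each value so 'decreasing' becomes 'increasing', then run patience tails on the negated sequence:
-15 → extends → [-15]
-3 → extends → [-15, -3]
-18 → replaces -15 → [-18, -3]
-13 → replaces -3 → [-18, -13]
-4 → extends → [-18, -13, -4]
-15 → replaces -13 → [-18, -15, -4]
-19 → replaces -18 → [-19, -15, -4]
-21 → replaces -19 → [-21, -15, -4]
-24 → replaces -21 → [-24, -15, -4]
-27 → replaces -24 → [-27, -15, -4]
-5 → replaces -4 → [-27, -15, -5]
-15 → already a tail → [-27, -15, -5]
-23 → replaces -15 → [-27, -23, -5]
Three tails, so the longest strictly decreasing subsequence of the original has length 3.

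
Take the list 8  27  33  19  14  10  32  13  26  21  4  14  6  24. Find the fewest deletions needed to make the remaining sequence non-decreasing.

Fewest deletions = n − (longest non-decreasing subsequence).
Patience tails:
8 → extends → [8]
27 → extends → [8, 27]
33 → extends → [8, 27, 33]
19 → replaces 27 → [8, 19, 33]
14 → replaces 19 → [8, 14, 33]
10 → replaces 14 → [8, 10, 33]
32 → replaces 33 → [8, 10, 32]
13 → replaces 32 → [8, 10, 13]
26 → extends → [8, 10, 13, 26]
21 → replaces 26 → [8, 10, 13, 21]
4 → replaces 8 → [4, 10, 13, 21]
14 → replaces 21 → [4, 10, 13, 14]
6 → replaces 10 → [4, 6, 13, 14]
24 → extends → [4, 6, 13, 14, 24]
Longest non-decreasing subsequence has length 5, so deletions = 14 − 5 = 9.

9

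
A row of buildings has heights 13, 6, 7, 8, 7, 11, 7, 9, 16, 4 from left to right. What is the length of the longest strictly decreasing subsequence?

4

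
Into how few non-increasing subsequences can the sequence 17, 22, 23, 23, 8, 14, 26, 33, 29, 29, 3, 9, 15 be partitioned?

5

Place each on the leftmost legal pile:
17 → new pile 1 (tops now [17])
22 → new pile 2 (tops now [17, 22])
23 → new pile 3 (tops now [17, 22, 23])
23 → pile 3 (tops now [17, 22, 23])
8 → pile 1 (tops now [8, 22, 23])
14 → pile 2 (tops now [8, 14, 23])
26 → new pile 4 (tops now [8, 14, 23, 26])
33 → new pile 5 (tops now [8, 14, 23, 26, 33])
29 → pile 5 (tops now [8, 14, 23, 26, 29])
29 → pile 5 (tops now [8, 14, 23, 26, 29])
3 → pile 1 (tops now [3, 14, 23, 26, 29])
9 → pile 2 (tops now [3, 9, 23, 26, 29])
15 → pile 3 (tops now [3, 9, 15, 26, 29])
Five piles.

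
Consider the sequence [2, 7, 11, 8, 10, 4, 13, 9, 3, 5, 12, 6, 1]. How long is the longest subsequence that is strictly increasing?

5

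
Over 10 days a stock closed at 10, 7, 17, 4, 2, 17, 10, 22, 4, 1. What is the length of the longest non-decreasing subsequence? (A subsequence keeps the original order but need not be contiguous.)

4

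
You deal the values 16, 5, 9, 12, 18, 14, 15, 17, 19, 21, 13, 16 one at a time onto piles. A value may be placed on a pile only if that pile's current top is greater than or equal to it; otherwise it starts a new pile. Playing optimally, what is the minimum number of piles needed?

Place each on the leftmost legal pile:
16 → new pile 1 (tops now [16])
5 → pile 1 (tops now [5])
9 → new pile 2 (tops now [5, 9])
12 → new pile 3 (tops now [5, 9, 12])
18 → new pile 4 (tops now [5, 9, 12, 18])
14 → pile 4 (tops now [5, 9, 12, 14])
15 → new pile 5 (tops now [5, 9, 12, 14, 15])
17 → new pile 6 (tops now [5, 9, 12, 14, 15, 17])
19 → new pile 7 (tops now [5, 9, 12, 14, 15, 17, 19])
21 → new pile 8 (tops now [5, 9, 12, 14, 15, 17, 19, 21])
13 → pile 4 (tops now [5, 9, 12, 13, 15, 17, 19, 21])
16 → pile 6 (tops now [5, 9, 12, 13, 15, 16, 19, 21])
Eight piles.

8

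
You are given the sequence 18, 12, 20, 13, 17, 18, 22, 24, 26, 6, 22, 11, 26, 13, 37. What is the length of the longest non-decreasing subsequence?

9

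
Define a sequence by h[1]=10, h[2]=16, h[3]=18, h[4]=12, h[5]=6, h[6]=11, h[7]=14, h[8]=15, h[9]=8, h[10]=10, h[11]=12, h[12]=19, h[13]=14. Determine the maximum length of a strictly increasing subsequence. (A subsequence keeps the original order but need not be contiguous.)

5

Let dp[i] be the length of the longest such subsequence ending at index i:
i:      1  2  3  4  5  6  7  8  9 10 11 12 13
h[i]:  10 16 18 12  6 11 14 15  8 10 12 19 14
dp:     1  2  3  2  1  2  3  4  2  3  4  5  5
Maximum dp value is 5.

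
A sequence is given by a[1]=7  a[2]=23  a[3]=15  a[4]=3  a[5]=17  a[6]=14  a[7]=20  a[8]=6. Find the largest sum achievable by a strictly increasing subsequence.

Let S[i] be the best sum of a strictly increasing subsequence ending at i:
i:      1  2  3  4  5  6  7  8
a[i]:   7 23 15  3 17 14 20  6
S:      7 30 22  3 39 21 59  9
Maximum is 59 (e.g. 7 + 15 + 17 + 20).

59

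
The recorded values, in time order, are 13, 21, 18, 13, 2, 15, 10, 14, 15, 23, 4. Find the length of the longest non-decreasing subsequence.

5

Let dp[i] be the length of the longest such subsequence ending at index i:
i:      1  2  3  4  5  6  7  8  9 10 11
a[i]:  13 21 18 13  2 15 10 14 15 23  4
dp:     1  2  2  2  1  3  2  3  4  5  2
Maximum dp value is 5.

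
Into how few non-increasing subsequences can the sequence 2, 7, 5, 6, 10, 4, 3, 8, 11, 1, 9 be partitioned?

5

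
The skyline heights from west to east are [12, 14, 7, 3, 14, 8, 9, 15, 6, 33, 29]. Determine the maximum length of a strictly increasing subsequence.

5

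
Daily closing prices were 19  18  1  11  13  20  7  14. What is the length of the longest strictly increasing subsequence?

Let dp[i] be the length of the longest such subsequence ending at index i:
i:      1  2  3  4  5  6  7  8
a[i]:  19 18  1 11 13 20  7 14
dp:     1  1  1  2  3  4  2  4
Maximum dp value is 4.

4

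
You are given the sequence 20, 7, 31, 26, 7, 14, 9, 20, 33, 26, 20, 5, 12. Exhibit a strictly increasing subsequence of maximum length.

Patience tails give the LIS length; then backtrack through the dp parents:
20 → extends → [20]
7 → replaces 20 → [7]
31 → extends → [7, 31]
26 → replaces 31 → [7, 26]
7 → already a tail → [7, 26]
14 → replaces 26 → [7, 14]
9 → replaces 14 → [7, 9]
20 → extends → [7, 9, 20]
33 → extends → [7, 9, 20, 33]
26 → replaces 33 → [7, 9, 20, 26]
20 → already a tail → [7, 9, 20, 26]
5 → replaces 7 → [5, 9, 20, 26]
12 → replaces 20 → [5, 9, 12, 26]
Length 4; one witness is 7, 14, 20, 33.

7, 14, 20, 33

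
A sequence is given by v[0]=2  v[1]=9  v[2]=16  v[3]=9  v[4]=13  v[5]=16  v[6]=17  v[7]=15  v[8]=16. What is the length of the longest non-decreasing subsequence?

6

Track the smallest tail for each achievable length (allowing ties):
2 → extends → [2]
9 → extends → [2, 9]
16 → extends → [2, 9, 16]
9 → replaces 16 → [2, 9, 9]
13 → extends → [2, 9, 9, 13]
16 → extends → [2, 9, 9, 13, 16]
17 → extends → [2, 9, 9, 13, 16, 17]
15 → replaces 16 → [2, 9, 9, 13, 15, 17]
16 → replaces 17 → [2, 9, 9, 13, 15, 16]
Six tails, so the longest non-decreasing subsequence has length 6 (e.g. 2, 9, 9, 13, 16, 17).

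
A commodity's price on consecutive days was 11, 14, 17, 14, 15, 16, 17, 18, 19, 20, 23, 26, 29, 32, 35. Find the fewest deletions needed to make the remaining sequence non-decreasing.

Fewest deletions = n − (longest non-decreasing subsequence).
i:      1  2  3  4  5  6  7  8  9 10 11 12 13 14 15
a[i]:  11 14 17 14 15 16 17 18 19 20 23 26 29 32 35
dp:     1  2  3  3  4  5  6  7  8  9 10 11 12 13 14
max dp = 14, so deletions = 15 − 14 = 1.

1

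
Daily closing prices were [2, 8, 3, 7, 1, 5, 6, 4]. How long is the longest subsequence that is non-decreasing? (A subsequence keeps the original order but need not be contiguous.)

4

Let dp[i] be the length of the longest such subsequence ending at index i:
i:     1 2 3 4 5 6 7 8
a[i]:  2 8 3 7 1 5 6 4
dp:    1 2 2 3 1 3 4 3
Maximum dp value is 4.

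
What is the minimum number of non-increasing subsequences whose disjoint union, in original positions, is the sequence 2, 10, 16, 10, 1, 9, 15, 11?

3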